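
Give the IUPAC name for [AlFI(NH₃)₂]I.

diamminefluoroiodoaluminium(III) iodide

The 1 iodide counter-ion carries a total charge of -1, so each complex ion is 1+.
Ligand charges: 1×fluoro (-1 each), 2×ammine (neutral), 1×iodo (-1 each); total -2. So Al + (-2) = 1+, giving Al = +3.
Ligands are named alphabetically: ammine before fluoro before iodo.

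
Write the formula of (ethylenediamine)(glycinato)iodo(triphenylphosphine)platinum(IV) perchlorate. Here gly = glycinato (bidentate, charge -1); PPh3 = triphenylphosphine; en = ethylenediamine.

[Pt(en)(gly)I(PPh3)](ClO4)2

Ligands: 1 glycinato (gly, -1), 1 triphenylphosphine (PPh3, neutral), 1 ethylenediamine (en, neutral), 1 iodo (I, -1). Ligand charge sum = -2.
With Pt in oxidation state +4, the complex ion is [Pt...]^2+.
Charge balance with perchlorate (-1) requires 1 complex ion per 2 perchlorate.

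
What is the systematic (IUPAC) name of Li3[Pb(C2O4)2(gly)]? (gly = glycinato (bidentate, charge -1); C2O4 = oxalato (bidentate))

lithium (glycinato)dioxalatoplumbate(II)

The 3 lithium counter-ions carry a total charge of +3, so each complex ion is 3−.
Ligand charges: 1×glycinato (-1 each), 2×oxalato (-2 each); total -5. So Pb + (-5) = 3−, giving Pb = +2.
The complex ion is anionic, so lead takes the -ate form plumbate(II).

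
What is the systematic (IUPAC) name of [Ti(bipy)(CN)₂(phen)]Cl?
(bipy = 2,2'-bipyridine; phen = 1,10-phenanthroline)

The 1 chloride counter-ion carries a total charge of -1, so each complex ion is 1+.
Ligand charges: 2×cyano (-1 each), 1×2,2'-bipyridine (neutral), 1×1,10-phenanthroline (neutral); total -2. So Ti + (-2) = 1+, giving Ti = +3.
Ligands are named alphabetically: bipyridine before cyano before phenanthroline.

(2,2'-bipyridine)dicyano(1,10-phenanthroline)titanium(III) chloride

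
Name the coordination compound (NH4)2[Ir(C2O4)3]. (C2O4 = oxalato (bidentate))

The 2 ammonium counter-ions carry a total charge of +2, so each complex ion is 2−.
Ligand charges: 3×oxalato (-2 each); total -6. So Ir + (-6) = 2−, giving Ir = +4.
The complex ion is anionic, so iridium takes the -ate form iridate(IV).

ammonium trioxalatoiridate(IV)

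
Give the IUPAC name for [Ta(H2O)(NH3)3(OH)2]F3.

triammineaquadihydroxotantalum(V) fluoride

The 3 fluoride counter-ions carry a total charge of -3, so each complex ion is 3+.
Ligand charges: 2×hydroxo (-1 each), 1×aqua (neutral), 3×ammine (neutral); total -2. So Ta + (-2) = 3+, giving Ta = +5.
Ligands are named alphabetically: ammine before aqua before hydroxo.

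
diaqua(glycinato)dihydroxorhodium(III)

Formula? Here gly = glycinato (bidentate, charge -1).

[Rh(gly)(H2O)2(OH)2]

Ligands: 1 glycinato (gly, -1), 2 hydroxo (OH, -1), 2 aqua (H2O, neutral). Ligand charge sum = -3.
With Rh in oxidation state +3, the complex ion is [Rh...].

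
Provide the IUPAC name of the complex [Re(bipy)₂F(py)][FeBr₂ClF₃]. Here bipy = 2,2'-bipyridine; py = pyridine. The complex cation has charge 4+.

bis(2,2'-bipyridine)fluoro(pyridine)rhenium(V) dibromochlorotrifluoroferrate(II)

The complex cation is given as 4+; its ligand charges sum to -1, so Re = +5.
A 1:1 salt means the anion carries the equal and opposite charge, 4−.
Anion: ligand charges sum to -6; for the ion to be 4−, Fe = +2.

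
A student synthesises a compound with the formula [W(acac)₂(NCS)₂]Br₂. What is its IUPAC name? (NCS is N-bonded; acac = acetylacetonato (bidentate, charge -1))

bis(acetylacetonato)diisothiocyanatotungsten(VI) bromide

The 2 bromide counter-ions carry a total charge of -2, so each complex ion is 2+.
Ligand charges: 2×isothiocyanato (-1 each), 2×acetylacetonato (-1 each); total -4. So W + (-4) = 2+, giving W = +6.
Ligands are named alphabetically: acetylacetonato before isothiocyanato.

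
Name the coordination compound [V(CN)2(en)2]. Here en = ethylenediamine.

dicyanobis(ethylenediamine)vanadium(II)

There is no counter-ion, so the complex is neutral overall.
Ligand charges: 2×ethylenediamine (neutral), 2×cyano (-1 each); total -2. So V + (-2) = 0, giving V = +2.
Ligands are named alphabetically: cyano before ethylenediamine.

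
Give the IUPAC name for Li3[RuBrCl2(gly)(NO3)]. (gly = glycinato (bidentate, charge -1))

lithium bromodichloro(glycinato)nitratoruthenate(II)

The 3 lithium counter-ions carry a total charge of +3, so each complex ion is 3−.
Ligand charges: 1×bromo (-1 each), 1×glycinato (-1 each), 1×nitrato (-1 each), 2×chloro (-1 each); total -5. So Ru + (-5) = 3−, giving Ru = +2.
Ligands are named alphabetically: bromo before chloro before glycinato before nitrato.
The complex ion is anionic, so ruthenium takes the -ate form ruthenate(II).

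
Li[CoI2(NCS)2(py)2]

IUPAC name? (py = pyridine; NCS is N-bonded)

lithium diiododiisothiocyanatobis(pyridine)cobaltate(III)

The 1 lithium counter-ion carries a total charge of +1, so each complex ion is 1−.
Ligand charges: 2×pyridine (neutral), 2×iodo (-1 each), 2×isothiocyanato (-1 each); total -4. So Co + (-4) = 1−, giving Co = +3.
The complex ion is anionic, so cobalt takes the -ate form cobaltate(III).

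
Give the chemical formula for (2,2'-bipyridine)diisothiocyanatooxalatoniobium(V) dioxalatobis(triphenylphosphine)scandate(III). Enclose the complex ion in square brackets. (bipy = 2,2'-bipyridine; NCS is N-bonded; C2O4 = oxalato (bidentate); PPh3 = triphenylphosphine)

[Nb(bipy)(C2O4)(NCS)2][Sc(C2O4)2(PPh3)2]

Cation [Nb…]: ligand charges -4, Nb(V) ⇒ ion charge 1+.
Anion [Sc…]: ligand charges -4, Sc(III) ⇒ ion charge 1−.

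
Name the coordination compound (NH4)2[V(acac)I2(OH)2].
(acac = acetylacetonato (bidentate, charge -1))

ammonium (acetylacetonato)dihydroxodiiodovanadate(III)

The 2 ammonium counter-ions carry a total charge of +2, so each complex ion is 2−.
Ligand charges: 1×acetylacetonato (-1 each), 2×hydroxo (-1 each), 2×iodo (-1 each); total -5. So V + (-5) = 2−, giving V = +3.
Ligands are named alphabetically: acetylacetonato before hydroxo before iodo.
The complex ion is anionic, so vanadium takes the -ate form vanadate(III).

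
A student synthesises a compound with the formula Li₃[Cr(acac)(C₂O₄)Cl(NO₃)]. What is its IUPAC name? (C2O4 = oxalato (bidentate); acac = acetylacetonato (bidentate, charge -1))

The 3 lithium counter-ions carry a total charge of +3, so each complex ion is 3−.
Ligand charges: 1×oxalato (-2 each), 1×acetylacetonato (-1 each), 1×nitrato (-1 each), 1×chloro (-1 each); total -5. So Cr + (-5) = 3−, giving Cr = +2.
Ligands are named alphabetically: acetylacetonato before chloro before nitrato before oxalato.
The complex ion is anionic, so chromium takes the -ate form chromate(II).

lithium (acetylacetonato)chloronitratooxalatochromate(II)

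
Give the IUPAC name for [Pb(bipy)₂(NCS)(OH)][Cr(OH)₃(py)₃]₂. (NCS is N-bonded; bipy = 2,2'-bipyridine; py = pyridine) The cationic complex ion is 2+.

bis(2,2'-bipyridine)hydroxoisothiocyanatolead(IV) trihydroxotris(pyridine)chromate(II)

Both ions are complex: the cation is named first with the plain metal name, the anion second with the -ate form; each ion's ligands are alphabetised independently.
The complex cation is given as 2+; its ligand charges sum to -2, so Pb = +4.
With 2 anions per cation, each anion must be 2/2 = 1−.
Anion: ligand charges sum to -3; for the ion to be 1−, Cr = +2.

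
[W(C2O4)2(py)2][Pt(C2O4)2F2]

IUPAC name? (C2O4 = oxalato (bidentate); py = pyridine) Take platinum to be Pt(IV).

dioxalatobis(pyridine)tungsten(VI) difluorodioxalatoplatinate(IV)

Both ions are complex: the cation is named first with the plain metal name, the anion second with the -ate form; each ion's ligands are alphabetised independently.
Pt is given as +4; the anion's ligand charges sum to -6, so the complex anion is 2−.
A 1:1 salt means the cation carries the equal and opposite charge, 2+.
Cation: ligand charges sum to -4; for the ion to be 2+, W = +6.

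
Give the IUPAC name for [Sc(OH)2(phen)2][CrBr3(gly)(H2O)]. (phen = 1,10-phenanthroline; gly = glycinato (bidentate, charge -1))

Both ions are complex: the cation is named first with the plain metal name, the anion second with the -ate form; each ion's ligands are alphabetised independently.
Scandium is always +3 in its complexes; the cation's ligand charges sum to -2, so the complex cation is 1+.
A 1:1 salt means the anion carries the equal and opposite charge, 1−.
Anion: ligand charges sum to -4; for the ion to be 1−, Cr = +3.

dihydroxobis(1,10-phenanthroline)scandium(III) aquatribromo(glycinato)chromate(III)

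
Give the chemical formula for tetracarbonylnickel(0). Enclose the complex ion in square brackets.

Ligands: 4 carbonyl (CO, neutral). Ligand charge sum = 0.
With Ni in oxidation state 0, the complex ion is [Ni...].

[Ni(CO)4]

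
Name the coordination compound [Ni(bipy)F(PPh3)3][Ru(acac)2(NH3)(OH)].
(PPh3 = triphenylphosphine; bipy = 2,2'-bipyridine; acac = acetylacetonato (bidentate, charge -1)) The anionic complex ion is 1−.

Both ions are complex: the cation is named first with the plain metal name, the anion second with the -ate form; each ion's ligands are alphabetised independently.
The complex anion is given as 1−; its ligand charges sum to -3, so Ru = +2.
A 1:1 salt means the cation carries the equal and opposite charge, 1+.
Cation: ligand charges sum to -1; for the ion to be 1+, Ni = +2.

(2,2'-bipyridine)fluorotris(triphenylphosphine)nickel(II) bis(acetylacetonato)amminehydroxoruthenate(II)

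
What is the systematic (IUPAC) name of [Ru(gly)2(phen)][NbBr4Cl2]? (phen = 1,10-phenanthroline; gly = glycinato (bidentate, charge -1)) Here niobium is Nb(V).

Both ions are complex: the cation is named first with the plain metal name, the anion second with the -ate form; each ion's ligands are alphabetised independently.
Nb is given as +5; the anion's ligand charges sum to -6, so the complex anion is 1−.
A 1:1 salt means the cation carries the equal and opposite charge, 1+.
Cation: ligand charges sum to -2; for the ion to be 1+, Ru = +3.

bis(glycinato)(1,10-phenanthroline)ruthenium(III) tetrabromodichloroniobate(V)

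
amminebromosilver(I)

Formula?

[AgBr(NH3)]

Ligands: 1 bromo (Br, -1), 1 ammine (NH3, neutral). Ligand charge sum = -1.
With Ag in oxidation state +1, the complex ion is [Ag...].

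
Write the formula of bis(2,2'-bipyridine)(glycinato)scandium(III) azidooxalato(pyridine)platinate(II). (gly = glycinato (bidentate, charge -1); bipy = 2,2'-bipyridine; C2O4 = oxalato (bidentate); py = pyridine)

[Sc(bipy)2(gly)][Pt(C2O4)(N3)(py)]2

Cation [Sc…]: ligand charges -1, Sc(III) ⇒ ion charge 2+.
Anion [Pt…]: ligand charges -3, Pt(II) ⇒ ion charge 1−.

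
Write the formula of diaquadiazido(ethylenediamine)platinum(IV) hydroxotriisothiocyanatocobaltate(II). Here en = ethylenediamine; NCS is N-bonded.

Cation [Pt…]: ligand charges -2, Pt(IV) ⇒ ion charge 2+.
Anion [Co…]: ligand charges -4, Co(II) ⇒ ion charge 2−.
One 2+ cation balances one 2− anion.

[Pt(en)(H2O)2(N3)2][Co(NCS)3(OH)]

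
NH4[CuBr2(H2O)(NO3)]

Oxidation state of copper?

+2

1 ammonium outside the brackets (+1 each) → the complex ion is 1−.
Ligand charges: 1×NO3 = -1; 1×H2O neutral; 2×Br = -2; sum -3.
Cu + (-3) = 1− ⇒ Cu is +2.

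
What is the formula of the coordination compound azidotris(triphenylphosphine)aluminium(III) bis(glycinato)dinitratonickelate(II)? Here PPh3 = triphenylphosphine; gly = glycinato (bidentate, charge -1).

Cation [Al…]: ligand charges -1, Al(III) ⇒ ion charge 2+.
Anion [Ni…]: ligand charges -4, Ni(II) ⇒ ion charge 2−.
One 2+ cation balances one 2− anion.

[Al(N3)(PPh3)3][Ni(gly)2(NO3)2]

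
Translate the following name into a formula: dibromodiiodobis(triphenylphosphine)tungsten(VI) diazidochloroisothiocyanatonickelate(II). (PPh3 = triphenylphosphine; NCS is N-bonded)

Cation [W…]: ligand charges -4, W(VI) ⇒ ion charge 2+.
Anion [Ni…]: ligand charges -4, Ni(II) ⇒ ion charge 2−.

[WBr2I2(PPh3)2][NiCl(N3)2(NCS)]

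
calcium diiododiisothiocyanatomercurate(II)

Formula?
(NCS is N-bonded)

Ca[HgI2(NCS)2]

Ligands: 2 iodo (I, -1), 2 isothiocyanato (NCS, -1). Ligand charge sum = -4.
With Hg in oxidation state +2, the complex ion is [Hg...]^2−.
Charge balance with calcium (+2) requires 1 complex ion per 1 calcium.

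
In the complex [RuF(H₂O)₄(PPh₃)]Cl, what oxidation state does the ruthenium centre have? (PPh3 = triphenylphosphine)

+2

1 chloride outside the brackets (-1 each) → the complex ion is 1+.
Ligand charges: 4×H2O neutral; 1×F = -1; 1×PPh3 neutral; sum -1.
Ru + (-1) = 1+ ⇒ Ru is +2.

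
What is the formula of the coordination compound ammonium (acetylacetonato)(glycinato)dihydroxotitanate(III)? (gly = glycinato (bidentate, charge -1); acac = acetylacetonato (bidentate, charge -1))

NH4[Ti(acac)(gly)(OH)2]

Ligands: 1 glycinato (gly, -1), 2 hydroxo (OH, -1), 1 acetylacetonato (acac, -1). Ligand charge sum = -4.
Charge balance with ammonium (+1) requires 1 complex ion per 1 ammonium.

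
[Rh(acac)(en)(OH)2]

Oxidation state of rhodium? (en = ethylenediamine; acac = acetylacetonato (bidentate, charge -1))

+3

No counter-ion: the bracketed complex is neutral.
Ligand charges: 1×en neutral; 1×acac = -1; 2×OH = -2; sum -3.
Rh + (-3) = 0 ⇒ Rh is +3.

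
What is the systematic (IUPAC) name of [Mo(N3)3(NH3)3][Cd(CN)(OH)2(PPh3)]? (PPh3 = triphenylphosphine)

Cadmium is always +2 in its complexes; the anion's ligand charges sum to -3, so the complex anion is 1−.
A 1:1 salt means the cation carries the equal and opposite charge, 1+.
Cation: ligand charges sum to -3; for the ion to be 1+, Mo = +4.

triamminetriazidomolybdenum(IV) cyanodihydroxo(triphenylphosphine)cadmate(II)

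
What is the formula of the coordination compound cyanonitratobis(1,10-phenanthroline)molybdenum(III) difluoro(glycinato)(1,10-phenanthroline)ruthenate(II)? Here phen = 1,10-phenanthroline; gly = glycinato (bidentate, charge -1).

[Mo(CN)(NO3)(phen)2][RuF2(gly)(phen)]

Cation [Mo…]: ligand charges -2, Mo(III) ⇒ ion charge 1+.
Anion [Ru…]: ligand charges -3, Ru(II) ⇒ ion charge 1−.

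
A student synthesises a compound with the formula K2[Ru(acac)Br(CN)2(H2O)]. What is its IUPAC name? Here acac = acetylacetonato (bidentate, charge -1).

potassium (acetylacetonato)aquabromodicyanoruthenate(II)

The 2 potassium counter-ions carry a total charge of +2, so each complex ion is 2−.
Ligand charges: 2×cyano (-1 each), 1×acetylacetonato (-1 each), 1×bromo (-1 each), 1×aqua (neutral); total -4. So Ru + (-4) = 2−, giving Ru = +2.
The complex ion is anionic, so ruthenium takes the -ate form ruthenate(II).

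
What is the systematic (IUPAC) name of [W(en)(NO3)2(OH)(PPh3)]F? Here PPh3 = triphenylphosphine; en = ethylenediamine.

The 1 fluoride counter-ion carries a total charge of -1, so each complex ion is 1+.
Ligand charges: 1×hydroxo (-1 each), 1×triphenylphosphine (neutral), 1×ethylenediamine (neutral), 2×nitrato (-1 each); total -3. So W + (-3) = 1+, giving W = +4.
Ligands are named alphabetically: ethylenediamine before hydroxo before nitrato before triphenylphosphine.

(ethylenediamine)hydroxodinitrato(triphenylphosphine)tungsten(IV) fluoride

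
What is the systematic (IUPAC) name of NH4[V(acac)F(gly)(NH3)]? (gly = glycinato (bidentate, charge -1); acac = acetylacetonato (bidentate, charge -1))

The 1 ammonium counter-ion carries a total charge of +1, so each complex ion is 1−.
Ligand charges: 1×ammine (neutral), 1×glycinato (-1 each), 1×acetylacetonato (-1 each), 1×fluoro (-1 each); total -3. So V + (-3) = 1−, giving V = +2.
The complex ion is anionic, so vanadium takes the -ate form vanadate(II).

ammonium (acetylacetonato)amminefluoro(glycinato)vanadate(II)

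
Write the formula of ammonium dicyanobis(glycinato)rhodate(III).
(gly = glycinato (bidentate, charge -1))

NH4[Rh(CN)2(gly)2]

Ligands: 2 cyano (CN, -1), 2 glycinato (gly, -1). Ligand charge sum = -4.
With Rh in oxidation state +3, the complex ion is [Rh...]^1−.
Charge balance with ammonium (+1) requires 1 complex ion per 1 ammonium.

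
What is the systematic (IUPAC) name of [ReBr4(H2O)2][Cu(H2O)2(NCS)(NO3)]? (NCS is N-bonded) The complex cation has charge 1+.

The complex cation is given as 1+; its ligand charges sum to -4, so Re = +5.
A 1:1 salt means the anion carries the equal and opposite charge, 1−.
Anion: ligand charges sum to -2; for the ion to be 1−, Cu = +1.

diaquatetrabromorhenium(V) diaquaisothiocyanatonitratocuprate(I)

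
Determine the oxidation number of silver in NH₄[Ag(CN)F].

+1

1 ammonium outside the brackets (+1 each) → the complex ion is 1−.
Ligand charges: 1×CN = -1; 1×F = -1; sum -2.
Ag + (-2) = 1− ⇒ Ag is +1.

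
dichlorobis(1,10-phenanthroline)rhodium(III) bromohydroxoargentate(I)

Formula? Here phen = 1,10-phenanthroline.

[RhCl2(phen)2][AgBr(OH)]

Cation [Rh…]: ligand charges -2, Rh(III) ⇒ ion charge 1+.
Anion [Ag…]: ligand charges -2, Ag(I) ⇒ ion charge 1−.
One 1+ cation balances one 1− anion.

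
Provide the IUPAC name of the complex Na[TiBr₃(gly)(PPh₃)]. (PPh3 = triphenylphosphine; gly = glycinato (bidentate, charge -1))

sodium tribromo(glycinato)(triphenylphosphine)titanate(III)

The 1 sodium counter-ion carries a total charge of +1, so each complex ion is 1−.
Ligand charges: 1×triphenylphosphine (neutral), 1×glycinato (-1 each), 3×bromo (-1 each); total -4. So Ti + (-4) = 1−, giving Ti = +3.
Ligands are named alphabetically: bromo before glycinato before triphenylphosphine.
The complex ion is anionic, so titanium takes the -ate form titanate(III).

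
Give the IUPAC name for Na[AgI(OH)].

sodium hydroxoiodoargentate(I)

The 1 sodium counter-ion carries a total charge of +1, so each complex ion is 1−.
Ligand charges: 1×iodo (-1 each), 1×hydroxo (-1 each); total -2. So Ag + (-2) = 1−, giving Ag = +1.
The complex ion is anionic, so silver takes the -ate form argentate(I).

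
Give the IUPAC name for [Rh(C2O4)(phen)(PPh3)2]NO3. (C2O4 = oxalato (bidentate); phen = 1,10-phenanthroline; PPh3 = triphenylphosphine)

The 1 nitrate counter-ion carries a total charge of -1, so each complex ion is 1+.
Ligand charges: 1×oxalato (-2 each), 1×1,10-phenanthroline (neutral), 2×triphenylphosphine (neutral); total -2. So Rh + (-2) = 1+, giving Rh = +3.
Ligands are named alphabetically: oxalato before phenanthroline before triphenylphosphine.

oxalato(1,10-phenanthroline)bis(triphenylphosphine)rhodium(III) nitrate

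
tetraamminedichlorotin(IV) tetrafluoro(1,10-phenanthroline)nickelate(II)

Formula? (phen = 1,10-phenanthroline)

[SnCl2(NH3)4][NiF4(phen)]

Cation [Sn…]: ligand charges -2, Sn(IV) ⇒ ion charge 2+.
Anion [Ni…]: ligand charges -4, Ni(II) ⇒ ion charge 2−.
One 2+ cation balances one 2− anion.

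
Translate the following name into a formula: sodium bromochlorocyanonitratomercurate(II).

Ligands: 1 bromo (Br, -1), 1 nitrato (NO3, -1), 1 chloro (Cl, -1), 1 cyano (CN, -1). Ligand charge sum = -4.
With Hg in oxidation state +2, the complex ion is [Hg...]^2−.
Charge balance with sodium (+1) requires 1 complex ion per 2 sodium.

Na2[HgBrCl(CN)(NO3)]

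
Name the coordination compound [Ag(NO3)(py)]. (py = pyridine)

nitrato(pyridine)silver(I)

There is no counter-ion, so the complex is neutral overall.
Ligand charges: 1×pyridine (neutral), 1×nitrato (-1 each); total -1. So Ag + (-1) = 0, giving Ag = +1.
Ligands are named alphabetically: nitrato before pyridine.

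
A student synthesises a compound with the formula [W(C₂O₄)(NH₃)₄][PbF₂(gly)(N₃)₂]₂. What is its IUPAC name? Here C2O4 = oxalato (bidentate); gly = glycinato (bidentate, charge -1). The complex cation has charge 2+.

Both ions are complex: the cation is named first with the plain metal name, the anion second with the -ate form; each ion's ligands are alphabetised independently.
The complex cation is given as 2+; its ligand charges sum to -2, so W = +4.
With 2 anions per cation, each anion must be 2/2 = 1−.
Anion: ligand charges sum to -5; for the ion to be 1−, Pb = +4.

tetraammineoxalatotungsten(IV) diazidodifluoro(glycinato)plumbate(IV)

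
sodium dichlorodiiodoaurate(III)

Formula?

Na[AuCl2I2]

Ligands: 2 iodo (I, -1), 2 chloro (Cl, -1). Ligand charge sum = -4.
Charge balance with sodium (+1) requires 1 complex ion per 1 sodium.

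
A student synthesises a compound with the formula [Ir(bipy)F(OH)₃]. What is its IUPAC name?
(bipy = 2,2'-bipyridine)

There is no counter-ion, so the complex is neutral overall.
Ligand charges: 1×2,2'-bipyridine (neutral), 1×fluoro (-1 each), 3×hydroxo (-1 each); total -4. So Ir + (-4) = 0, giving Ir = +4.
Ligands are named alphabetically: bipyridine before fluoro before hydroxo.

(2,2'-bipyridine)fluorotrihydroxoiridium(IV)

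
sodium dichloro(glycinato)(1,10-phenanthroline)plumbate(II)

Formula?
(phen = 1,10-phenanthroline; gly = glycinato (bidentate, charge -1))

Na[PbCl2(gly)(phen)]

Ligands: 2 chloro (Cl, -1), 1 1,10-phenanthroline (phen, neutral), 1 glycinato (gly, -1). Ligand charge sum = -3.
Charge balance with sodium (+1) requires 1 complex ion per 1 sodium.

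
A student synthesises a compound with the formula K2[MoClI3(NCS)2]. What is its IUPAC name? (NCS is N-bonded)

potassium chlorotriiododiisothiocyanatomolybdate(IV)

The 2 potassium counter-ions carry a total charge of +2, so each complex ion is 2−.
Ligand charges: 1×chloro (-1 each), 2×isothiocyanato (-1 each), 3×iodo (-1 each); total -6. So Mo + (-6) = 2−, giving Mo = +4.
The complex ion is anionic, so molybdenum takes the -ate form molybdate(IV).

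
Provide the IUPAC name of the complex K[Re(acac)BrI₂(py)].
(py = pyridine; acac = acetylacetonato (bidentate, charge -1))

The 1 potassium counter-ion carries a total charge of +1, so each complex ion is 1−.
Ligand charges: 2×iodo (-1 each), 1×pyridine (neutral), 1×bromo (-1 each), 1×acetylacetonato (-1 each); total -4. So Re + (-4) = 1−, giving Re = +3.
Ligands are named alphabetically: acetylacetonato before bromo before iodo before pyridine.
The complex ion is anionic, so rhenium takes the -ate form rhenate(III).

potassium (acetylacetonato)bromodiiodo(pyridine)rhenate(III)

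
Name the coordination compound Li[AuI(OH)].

lithium hydroxoiodoaurate(I)

The 1 lithium counter-ion carries a total charge of +1, so each complex ion is 1−.
Ligand charges: 1×iodo (-1 each), 1×hydroxo (-1 each); total -2. So Au + (-2) = 1−, giving Au = +1.
Ligands are named alphabetically: hydroxo before iodo.
The complex ion is anionic, so gold takes the -ate form aurate(I).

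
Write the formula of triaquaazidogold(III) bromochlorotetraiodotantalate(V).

[Au(H2O)3(N3)][TaBrClI4]2

Cation [Au…]: ligand charges -1, Au(III) ⇒ ion charge 2+.
Anion [Ta…]: ligand charges -6, Ta(V) ⇒ ion charge 1−.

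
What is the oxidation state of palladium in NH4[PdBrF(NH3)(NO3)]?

+2

1 ammonium outside the brackets (+1 each) → the complex ion is 1−.
Ligand charges: 1×F = -1; 1×NH3 neutral; 1×Br = -1; 1×NO3 = -1; sum -3.
Pd + (-3) = 1− ⇒ Pd is +2.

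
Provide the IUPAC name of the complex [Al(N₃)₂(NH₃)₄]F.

tetraamminediazidoaluminium(III) fluoride

The 1 fluoride counter-ion carries a total charge of -1, so each complex ion is 1+.
Ligand charges: 4×ammine (neutral), 2×azido (-1 each); total -2. So Al + (-2) = 1+, giving Al = +3.
Ligands are named alphabetically: ammine before azido.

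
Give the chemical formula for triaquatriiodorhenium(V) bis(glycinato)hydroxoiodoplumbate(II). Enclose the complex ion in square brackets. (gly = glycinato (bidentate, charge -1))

Cation [Re…]: ligand charges -3, Re(V) ⇒ ion charge 2+.
Anion [Pb…]: ligand charges -4, Pb(II) ⇒ ion charge 2−.
One 2+ cation balances one 2− anion.

[Re(H2O)3I3][Pb(gly)2I(OH)]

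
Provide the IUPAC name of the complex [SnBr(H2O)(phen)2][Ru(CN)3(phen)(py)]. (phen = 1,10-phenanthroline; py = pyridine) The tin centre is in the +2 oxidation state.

Sn is given as +2; the cation's ligand charges sum to -1, so the complex cation is 1+.
A 1:1 salt means the anion carries the equal and opposite charge, 1−.
Anion: ligand charges sum to -3; for the ion to be 1−, Ru = +2.

aquabromobis(1,10-phenanthroline)tin(II) tricyano(1,10-phenanthroline)(pyridine)ruthenate(II)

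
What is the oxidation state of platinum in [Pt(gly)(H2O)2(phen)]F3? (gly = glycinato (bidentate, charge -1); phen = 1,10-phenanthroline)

3 fluoride outside the brackets (-1 each) → the complex ion is 3+.
Ligand charges: 1×gly = -1; 1×phen neutral; 2×H2O neutral; sum -1.
Pt + (-1) = 3+ ⇒ Pt is +4.

+4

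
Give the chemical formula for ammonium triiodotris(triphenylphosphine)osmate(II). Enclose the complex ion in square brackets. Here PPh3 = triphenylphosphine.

Ligands: 3 triphenylphosphine (PPh3, neutral), 3 iodo (I, -1). Ligand charge sum = -3.
With Os in oxidation state +2, the complex ion is [Os...]^1−.
Charge balance with ammonium (+1) requires 1 complex ion per 1 ammonium.

NH4[OsI3(PPh3)3]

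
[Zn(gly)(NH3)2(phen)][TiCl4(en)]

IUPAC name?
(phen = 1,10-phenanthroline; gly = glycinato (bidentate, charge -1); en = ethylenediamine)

Zinc is always +2 in its complexes; the cation's ligand charges sum to -1, so the complex cation is 1+.
A 1:1 salt means the anion carries the equal and opposite charge, 1−.
Anion: ligand charges sum to -4; for the ion to be 1−, Ti = +3.

diammine(glycinato)(1,10-phenanthroline)zinc(II) tetrachloro(ethylenediamine)titanate(III)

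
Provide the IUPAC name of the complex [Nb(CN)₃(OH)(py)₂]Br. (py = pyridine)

The 1 bromide counter-ion carries a total charge of -1, so each complex ion is 1+.
Ligand charges: 3×cyano (-1 each), 1×hydroxo (-1 each), 2×pyridine (neutral); total -4. So Nb + (-4) = 1+, giving Nb = +5.
Ligands are named alphabetically: cyano before hydroxo before pyridine.

tricyanohydroxobis(pyridine)niobium(V) bromide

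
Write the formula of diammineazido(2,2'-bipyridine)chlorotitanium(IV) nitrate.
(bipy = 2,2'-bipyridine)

[Ti(bipy)Cl(N3)(NH3)2](NO3)2

Ligands: 1 2,2'-bipyridine (bipy, neutral), 2 ammine (NH3, neutral), 1 chloro (Cl, -1), 1 azido (N3, -1). Ligand charge sum = -2.
With Ti in oxidation state +4, the complex ion is [Ti...]^2+.
Charge balance with nitrate (-1) requires 1 complex ion per 2 nitrate.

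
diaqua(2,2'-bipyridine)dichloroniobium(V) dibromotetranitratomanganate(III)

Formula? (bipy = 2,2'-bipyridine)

Cation [Nb…]: ligand charges -2, Nb(V) ⇒ ion charge 3+.
Anion [Mn…]: ligand charges -6, Mn(III) ⇒ ion charge 3−.

[Nb(bipy)Cl2(H2O)2][MnBr2(NO3)4]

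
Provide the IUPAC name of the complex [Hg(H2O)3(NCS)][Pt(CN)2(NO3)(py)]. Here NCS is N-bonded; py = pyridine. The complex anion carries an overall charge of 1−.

The complex anion is given as 1−; its ligand charges sum to -3, so Pt = +2.
A 1:1 salt means the cation carries the equal and opposite charge, 1+.
Cation: ligand charges sum to -1; for the ion to be 1+, Hg = +2.

triaquaisothiocyanatomercury(II) dicyanonitrato(pyridine)platinate(II)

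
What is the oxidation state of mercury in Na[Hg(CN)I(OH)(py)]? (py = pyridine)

1 sodium outside the brackets (+1 each) → the complex ion is 1−.
Ligand charges: 1×OH = -1; 1×CN = -1; 1×py neutral; 1×I = -1; sum -3.
Hg + (-3) = 1− ⇒ Hg is +2.

+2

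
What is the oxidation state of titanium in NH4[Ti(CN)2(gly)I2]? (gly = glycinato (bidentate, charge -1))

+4

1 ammonium outside the brackets (+1 each) → the complex ion is 1−.
Ligand charges: 1×gly = -1; 2×CN = -2; 2×I = -2; sum -5.
Ti + (-5) = 1− ⇒ Ti is +4.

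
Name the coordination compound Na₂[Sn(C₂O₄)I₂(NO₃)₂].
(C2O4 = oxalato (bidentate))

sodium diiododinitratooxalatostannate(IV)

The 2 sodium counter-ions carry a total charge of +2, so each complex ion is 2−.
Ligand charges: 2×iodo (-1 each), 1×oxalato (-2 each), 2×nitrato (-1 each); total -6. So Sn + (-6) = 2−, giving Sn = +4.
Ligands are named alphabetically: iodo before nitrato before oxalato.
The complex ion is anionic, so tin takes the -ate form stannate(IV).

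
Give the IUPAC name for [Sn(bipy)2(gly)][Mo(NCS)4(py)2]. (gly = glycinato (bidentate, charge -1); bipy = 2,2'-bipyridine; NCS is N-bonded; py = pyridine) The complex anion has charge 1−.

bis(2,2'-bipyridine)(glycinato)tin(II) tetraisothiocyanatobis(pyridine)molybdate(III)

The complex anion is given as 1−; its ligand charges sum to -4, so Mo = +3.
A 1:1 salt means the cation carries the equal and opposite charge, 1+.
Cation: ligand charges sum to -1; for the ion to be 1+, Sn = +2.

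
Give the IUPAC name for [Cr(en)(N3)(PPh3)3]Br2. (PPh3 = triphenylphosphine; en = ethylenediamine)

The 2 bromide counter-ions carry a total charge of -2, so each complex ion is 2+.
Ligand charges: 1×azido (-1 each), 3×triphenylphosphine (neutral), 1×ethylenediamine (neutral); total -1. So Cr + (-1) = 2+, giving Cr = +3.
Ligands are named alphabetically: azido before ethylenediamine before triphenylphosphine.

azido(ethylenediamine)tris(triphenylphosphine)chromium(III) bromide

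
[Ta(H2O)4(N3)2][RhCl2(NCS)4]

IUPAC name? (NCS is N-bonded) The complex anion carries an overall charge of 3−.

tetraaquadiazidotantalum(V) dichlorotetraisothiocyanatorhodate(III)

The complex anion is given as 3−; its ligand charges sum to -6, so Rh = +3.
A 1:1 salt means the cation carries the equal and opposite charge, 3+.
Cation: ligand charges sum to -2; for the ion to be 3+, Ta = +5.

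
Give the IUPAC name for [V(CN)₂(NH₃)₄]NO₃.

tetraamminedicyanovanadium(III) nitrate

The 1 nitrate counter-ion carries a total charge of -1, so each complex ion is 1+.
Ligand charges: 2×cyano (-1 each), 4×ammine (neutral); total -2. So V + (-2) = 1+, giving V = +3.
Ligands are named alphabetically: ammine before cyano.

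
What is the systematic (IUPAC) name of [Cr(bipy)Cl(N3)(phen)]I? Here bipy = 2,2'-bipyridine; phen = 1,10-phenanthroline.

azido(2,2'-bipyridine)chloro(1,10-phenanthroline)chromium(III) iodide

The 1 iodide counter-ion carries a total charge of -1, so each complex ion is 1+.
Ligand charges: 1×2,2'-bipyridine (neutral), 1×1,10-phenanthroline (neutral), 1×azido (-1 each), 1×chloro (-1 each); total -2. So Cr + (-2) = 1+, giving Cr = +3.
Ligands are named alphabetically: azido before bipyridine before chloro before phenanthroline.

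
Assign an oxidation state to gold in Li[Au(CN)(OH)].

+1

1 lithium outside the brackets (+1 each) → the complex ion is 1−.
Ligand charges: 1×OH = -1; 1×CN = -1; sum -2.
Au + (-2) = 1− ⇒ Au is +1.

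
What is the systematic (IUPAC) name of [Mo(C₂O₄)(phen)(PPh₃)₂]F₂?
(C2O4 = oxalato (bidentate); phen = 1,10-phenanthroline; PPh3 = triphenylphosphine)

oxalato(1,10-phenanthroline)bis(triphenylphosphine)molybdenum(IV) fluoride

The 2 fluoride counter-ions carry a total charge of -2, so each complex ion is 2+.
Ligand charges: 1×oxalato (-2 each), 1×1,10-phenanthroline (neutral), 2×triphenylphosphine (neutral); total -2. So Mo + (-2) = 2+, giving Mo = +4.
Ligands are named alphabetically: oxalato before phenanthroline before triphenylphosphine.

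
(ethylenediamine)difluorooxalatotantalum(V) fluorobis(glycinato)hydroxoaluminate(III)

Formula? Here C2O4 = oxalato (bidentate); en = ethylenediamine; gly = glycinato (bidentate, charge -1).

Cation [Ta…]: ligand charges -4, Ta(V) ⇒ ion charge 1+.
Anion [Al…]: ligand charges -4, Al(III) ⇒ ion charge 1−.

[Ta(C2O4)(en)F2][AlF(gly)2(OH)]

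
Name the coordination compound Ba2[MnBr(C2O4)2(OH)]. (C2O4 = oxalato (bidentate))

barium bromohydroxodioxalatomanganate(II)

The 2 barium counter-ions carry a total charge of +4, so each complex ion is 4−.
Ligand charges: 2×oxalato (-2 each), 1×bromo (-1 each), 1×hydroxo (-1 each); total -6. So Mn + (-6) = 4−, giving Mn = +2.
Ligands are named alphabetically: bromo before hydroxo before oxalato.
The complex ion is anionic, so manganese takes the -ate form manganate(II).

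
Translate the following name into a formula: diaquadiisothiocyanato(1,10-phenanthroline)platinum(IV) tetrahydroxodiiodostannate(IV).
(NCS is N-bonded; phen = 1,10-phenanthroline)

Cation [Pt…]: ligand charges -2, Pt(IV) ⇒ ion charge 2+.
Anion [Sn…]: ligand charges -6, Sn(IV) ⇒ ion charge 2−.

[Pt(H2O)2(NCS)2(phen)][SnI2(OH)4]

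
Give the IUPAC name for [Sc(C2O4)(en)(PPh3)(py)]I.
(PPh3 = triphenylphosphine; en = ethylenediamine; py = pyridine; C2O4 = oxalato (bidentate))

(ethylenediamine)oxalato(pyridine)(triphenylphosphine)scandium(III) iodide

The 1 iodide counter-ion carries a total charge of -1, so each complex ion is 1+.
Ligand charges: 1×triphenylphosphine (neutral), 1×ethylenediamine (neutral), 1×pyridine (neutral), 1×oxalato (-2 each); total -2. So Sc + (-2) = 1+, giving Sc = +3.
Ligands are named alphabetically: ethylenediamine before oxalato before pyridine before triphenylphosphine.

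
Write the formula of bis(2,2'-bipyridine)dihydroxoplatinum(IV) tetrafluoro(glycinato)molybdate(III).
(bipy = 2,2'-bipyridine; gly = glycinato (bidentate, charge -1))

[Pt(bipy)2(OH)2][MoF4(gly)]

Cation [Pt…]: ligand charges -2, Pt(IV) ⇒ ion charge 2+.
Anion [Mo…]: ligand charges -5, Mo(III) ⇒ ion charge 2−.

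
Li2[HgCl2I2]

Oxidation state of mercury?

+2

2 lithium outside the brackets (+1 each) → the complex ion is 2−.
Ligand charges: 2×I = -2; 2×Cl = -2; sum -4.
Hg + (-4) = 2− ⇒ Hg is +2.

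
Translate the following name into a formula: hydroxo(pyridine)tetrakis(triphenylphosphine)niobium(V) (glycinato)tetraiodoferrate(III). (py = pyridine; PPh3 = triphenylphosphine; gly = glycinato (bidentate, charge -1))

[Nb(OH)(PPh3)4(py)][Fe(gly)I4]2

Cation [Nb…]: ligand charges -1, Nb(V) ⇒ ion charge 4+.
Anion [Fe…]: ligand charges -5, Fe(III) ⇒ ion charge 2−.
One 4+ cation requires 2 of the 2− anion.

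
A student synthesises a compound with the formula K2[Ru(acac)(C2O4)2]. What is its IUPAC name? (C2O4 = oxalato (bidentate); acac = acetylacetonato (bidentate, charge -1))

The 2 potassium counter-ions carry a total charge of +2, so each complex ion is 2−.
Ligand charges: 2×oxalato (-2 each), 1×acetylacetonato (-1 each); total -5. So Ru + (-5) = 2−, giving Ru = +3.
The complex ion is anionic, so ruthenium takes the -ate form ruthenate(III).

potassium (acetylacetonato)dioxalatoruthenate(III)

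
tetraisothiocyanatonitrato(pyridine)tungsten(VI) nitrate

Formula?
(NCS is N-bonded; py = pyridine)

Ligands: 4 isothiocyanato (NCS, -1), 1 pyridine (py, neutral), 1 nitrato (NO3, -1). Ligand charge sum = -5.
With W in oxidation state +6, the complex ion is [W...]^1+.
Charge balance with nitrate (-1) requires 1 complex ion per 1 nitrate.

[W(NCS)4(NO3)(py)]NO3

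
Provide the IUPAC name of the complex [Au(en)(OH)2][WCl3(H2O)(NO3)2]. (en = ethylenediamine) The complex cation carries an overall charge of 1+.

The complex cation is given as 1+; its ligand charges sum to -2, so Au = +3.
A 1:1 salt means the anion carries the equal and opposite charge, 1−.
Anion: ligand charges sum to -5; for the ion to be 1−, W = +4.

(ethylenediamine)dihydroxogold(III) aquatrichlorodinitratotungstate(IV)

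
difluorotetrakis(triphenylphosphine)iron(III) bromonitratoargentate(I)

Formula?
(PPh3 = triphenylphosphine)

Cation [Fe…]: ligand charges -2, Fe(III) ⇒ ion charge 1+.
Anion [Ag…]: ligand charges -2, Ag(I) ⇒ ion charge 1−.
One 1+ cation balances one 1− anion.

[FeF2(PPh3)4][AgBr(NO3)]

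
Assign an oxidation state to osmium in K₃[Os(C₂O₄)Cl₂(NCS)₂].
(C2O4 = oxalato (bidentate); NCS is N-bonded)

+3

3 potassium outside the brackets (+1 each) → the complex ion is 3−.
Ligand charges: 1×C2O4 = -2; 2×Cl = -2; 2×NCS = -2; sum -6.
Os + (-6) = 3− ⇒ Os is +3.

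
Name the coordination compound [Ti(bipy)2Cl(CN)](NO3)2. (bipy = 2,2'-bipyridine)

The 2 nitrate counter-ions carry a total charge of -2, so each complex ion is 2+.
Ligand charges: 1×chloro (-1 each), 2×2,2'-bipyridine (neutral), 1×cyano (-1 each); total -2. So Ti + (-2) = 2+, giving Ti = +4.
Ligands are named alphabetically: bipyridine before chloro before cyano.

bis(2,2'-bipyridine)chlorocyanotitanium(IV) nitrate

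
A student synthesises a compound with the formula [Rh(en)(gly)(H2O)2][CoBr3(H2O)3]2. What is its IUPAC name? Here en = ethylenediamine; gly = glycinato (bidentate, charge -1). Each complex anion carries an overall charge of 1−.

The complex anion is given as 1−; its ligand charges sum to -3, so Co = +2.
With 2 anions per cation, the cation must be 2×1 = 2+.
Cation: ligand charges sum to -1; for the ion to be 2+, Rh = +3.

diaqua(ethylenediamine)(glycinato)rhodium(III) triaquatribromocobaltate(II)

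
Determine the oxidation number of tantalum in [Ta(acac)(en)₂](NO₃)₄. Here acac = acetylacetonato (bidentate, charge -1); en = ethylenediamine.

+5

4 nitrate outside the brackets (-1 each) → the complex ion is 4+.
Ligand charges: 1×acac = -1; 2×en neutral; sum -1.
Ta + (-1) = 4+ ⇒ Ta is +5.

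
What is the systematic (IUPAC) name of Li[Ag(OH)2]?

The 1 lithium counter-ion carries a total charge of +1, so each complex ion is 1−.
Ligand charges: 2×hydroxo (-1 each); total -2. So Ag + (-2) = 1−, giving Ag = +1.
The complex ion is anionic, so silver takes the -ate form argentate(I).

lithium dihydroxoargentate(I)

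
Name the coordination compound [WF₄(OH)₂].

tetrafluorodihydroxotungsten(VI)

There is no counter-ion, so the complex is neutral overall.
Ligand charges: 4×fluoro (-1 each), 2×hydroxo (-1 each); total -6. So W + (-6) = 0, giving W = +6.
Ligands are named alphabetically: fluoro before hydroxo.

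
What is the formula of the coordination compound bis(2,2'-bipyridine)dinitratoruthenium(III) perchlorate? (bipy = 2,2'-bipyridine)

[Ru(bipy)2(NO3)2]ClO4

Ligands: 2 nitrato (NO3, -1), 2 2,2'-bipyridine (bipy, neutral). Ligand charge sum = -2.
With Ru in oxidation state +3, the complex ion is [Ru...]^1+.
Charge balance with perchlorate (-1) requires 1 complex ion per 1 perchlorate.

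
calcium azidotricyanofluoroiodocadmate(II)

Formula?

Ca2[Cd(CN)3FI(N3)]

Ligands: 1 azido (N3, -1), 1 iodo (I, -1), 3 cyano (CN, -1), 1 fluoro (F, -1). Ligand charge sum = -6.
With Cd in oxidation state +2, the complex ion is [Cd...]^4−.
Charge balance with calcium (+2) requires 1 complex ion per 2 calcium.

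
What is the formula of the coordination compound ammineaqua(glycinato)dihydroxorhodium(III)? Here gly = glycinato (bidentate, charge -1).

Ligands: 1 ammine (NH3, neutral), 1 glycinato (gly, -1), 1 aqua (H2O, neutral), 2 hydroxo (OH, -1). Ligand charge sum = -3.
With Rh in oxidation state +3, the complex ion is [Rh...].

[Rh(gly)(H2O)(NH3)(OH)2]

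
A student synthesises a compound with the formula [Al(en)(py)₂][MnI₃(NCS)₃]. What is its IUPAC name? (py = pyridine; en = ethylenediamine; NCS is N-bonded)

Both ions are complex: the cation is named first with the plain metal name, the anion second with the -ate form; each ion's ligands are alphabetised independently.
Aluminium is always +3 in its complexes; the cation's ligand charges sum to 0, so the complex cation is 3+.
A 1:1 salt means the anion carries the equal and opposite charge, 3−.
Anion: ligand charges sum to -6; for the ion to be 3−, Mn = +3.

(ethylenediamine)bis(pyridine)aluminium(III) triiodotriisothiocyanatomanganate(III)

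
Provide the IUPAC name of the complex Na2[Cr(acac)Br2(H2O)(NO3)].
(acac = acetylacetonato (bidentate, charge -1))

The 2 sodium counter-ions carry a total charge of +2, so each complex ion is 2−.
Ligand charges: 1×nitrato (-1 each), 1×aqua (neutral), 1×acetylacetonato (-1 each), 2×bromo (-1 each); total -4. So Cr + (-4) = 2−, giving Cr = +2.
The complex ion is anionic, so chromium takes the -ate form chromate(II).

sodium (acetylacetonato)aquadibromonitratochromate(II)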